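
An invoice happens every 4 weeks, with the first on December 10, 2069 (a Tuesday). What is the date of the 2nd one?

January 7, 2070

The 2nd occurrence is 1 interval after the first: 1 × 28 = 28 days after December 10, 2069.
December has 31 days — 21 days to the end of December leaves 7.
7 days into January → January 7, 2070.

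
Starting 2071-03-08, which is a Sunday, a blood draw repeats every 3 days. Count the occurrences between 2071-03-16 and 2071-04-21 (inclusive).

Occurrences land 3·i days after 2071-03-08 for i = 0, 1, 2, …
2071-03-16 is 8 days after the start; 8 ÷ 3 = 2 remainder 2; since the remainder is 2, round up to i = 3. First occurrence in the window: #4 on 2071-03-17 (3×3 = 9 days in).
2071-04-21 is 44 days after the start; 44 ÷ 3 = 14 remainder 2. Last occurrence in the window: #15 on 2071-04-19.
Occurrences #4 through #15: 12 in total.

12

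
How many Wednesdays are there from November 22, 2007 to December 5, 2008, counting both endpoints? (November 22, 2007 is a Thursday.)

November 22, 2007 is a Thursday; the first Wednesday on or after it is November 28, 2007 (6 days later).
From November 28, 2007 to December 5, 2008: 33 + 340 = 373 days (rest of 2007, to December 5, 2008 in 2008).
373 ÷ 7 = 53 full weeks with remainder 2, so 53 more Wednesdays after the first → 54.

54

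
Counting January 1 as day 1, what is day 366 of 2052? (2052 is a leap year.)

December 31, 2052

January has 31 days (366 − 31 = 335 remain).
February has 29 days (335 − 29 = 306 remain).
March has 31 days (306 − 31 = 275 remain).
April has 30 days (275 − 30 = 245 remain).
May has 31 days (245 − 31 = 214 remain).
June has 30 days (214 − 30 = 184 remain).
July has 31 days (184 − 31 = 153 remain).
August has 31 days (153 − 31 = 122 remain).
September has 30 days (122 − 30 = 92 remain).
October has 31 days (92 − 31 = 61 remain).
November has 30 days (61 − 30 = 31 remain).
31 into December → December 31.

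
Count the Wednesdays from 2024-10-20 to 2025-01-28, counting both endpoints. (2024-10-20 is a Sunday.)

14

2024-10-20 is a Sunday; the first Wednesday on or after it is 2024-10-23 (3 days later).
From 2024-10-23 to 2025-01-28: 8 + 30 + 31 + 28 = 97 days (rest of October, November, December, January).
97 ÷ 7 = 13 full weeks with remainder 6, so 13 more Wednesdays after the first → 14.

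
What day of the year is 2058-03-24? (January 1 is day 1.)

Days in months before March: 31 + 28 = 59.
Plus 24 days into March → day 83.

83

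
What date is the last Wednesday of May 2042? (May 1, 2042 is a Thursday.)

May 28, 2042

May 2042 begins on a Thursday, so the first Wednesday is May 7 (6 days later).
May 2042 has 31 days. Adding weeks: 7, 14, 21, 28 — the last one ≤ 31 is the 28th.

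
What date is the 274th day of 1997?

1 October 1997

January has 31 days (274 − 31 = 243 remain).
February has 28 days (243 − 28 = 215 remain).
March has 31 days (215 − 31 = 184 remain).
April has 30 days (184 − 30 = 154 remain).
May has 31 days (154 − 31 = 123 remain).
June has 30 days (123 − 30 = 93 remain).
July has 31 days (93 − 31 = 62 remain).
August has 31 days (62 − 31 = 31 remain).
September has 30 days (31 − 30 = 1 remain).
1 into October → October 1.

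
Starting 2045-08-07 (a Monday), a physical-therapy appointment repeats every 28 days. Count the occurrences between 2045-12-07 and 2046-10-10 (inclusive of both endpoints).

11

Occurrences land 28·i days after 2045-08-07 for i = 0, 1, 2, …
2045-12-07 is 122 days after the start; 122 ÷ 28 = 4 remainder 10; since the remainder is 10, round up to i = 5. First occurrence in the window: #6 on 2045-12-25 (5×28 = 140 days in).
2046-10-10 is 429 days after the start; 429 ÷ 28 = 15 remainder 9. Last occurrence in the window: #16 on 2046-10-01.
Occurrences #6 through #16: 11 in total.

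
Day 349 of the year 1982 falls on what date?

1982-12-15

January has 31 days (349 − 31 = 318 remain).
February has 28 days (318 − 28 = 290 remain).
March has 31 days (290 − 31 = 259 remain).
April has 30 days (259 − 30 = 229 remain).
May has 31 days (229 − 31 = 198 remain).
June has 30 days (198 − 30 = 168 remain).
July has 31 days (168 − 31 = 137 remain).
August has 31 days (137 − 31 = 106 remain).
September has 30 days (106 − 30 = 76 remain).
October has 31 days (76 − 31 = 45 remain).
November has 30 days (45 − 30 = 15 remain).
15 into December → December 15.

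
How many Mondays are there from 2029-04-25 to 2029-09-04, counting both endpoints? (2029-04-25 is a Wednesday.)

19

2029-04-25 is a Wednesday; the first Monday on or after it is 2029-04-30 (5 days later).
From 2029-04-30 to 2029-09-04: 0 + 31 + 30 + 31 + 31 + 4 = 127 days (rest of April, May, June, July, August, September).
127 ÷ 7 = 18 full weeks with remainder 1, so 18 more Mondays after the first → 19.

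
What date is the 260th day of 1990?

January has 31 days (260 − 31 = 229 remain).
February has 28 days (229 − 28 = 201 remain).
March has 31 days (201 − 31 = 170 remain).
April has 30 days (170 − 30 = 140 remain).
May has 31 days (140 − 31 = 109 remain).
June has 30 days (109 − 30 = 79 remain).
July has 31 days (79 − 31 = 48 remain).
August has 31 days (48 − 31 = 17 remain).
17 into September → September 17.

1990-09-17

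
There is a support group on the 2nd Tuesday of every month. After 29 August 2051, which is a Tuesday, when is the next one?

August 2051 starts on a Tuesday; its first Tuesday is the 1st, so the 2nd Tuesday is the 8th — 8 August 2051.
That is not after 29 August 2051, so look at September 2051.
September 2051 starts on a Friday; its first Tuesday is the 5th, so the 2nd Tuesday is the 12th — 12 September 2051.

12 September 2051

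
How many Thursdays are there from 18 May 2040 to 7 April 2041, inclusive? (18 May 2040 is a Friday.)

18 May 2040 is a Friday; the first Thursday on or after it is 24 May 2040 (6 days later).
From 24 May 2040 to 7 April 2041: 221 + 97 = 318 days (rest of 2040, to 7 April 2041 in 2041).
318 ÷ 7 = 45 full weeks with remainder 3, so 45 more Thursdays after the first → 46.

46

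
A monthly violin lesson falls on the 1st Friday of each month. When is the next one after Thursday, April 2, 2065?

April 3, 2065

April 2065 starts on a Wednesday, so its 1st Friday is April 3, 2065 (2 days in).
April 3, 2065 is after April 2, 2065, so that is the next one.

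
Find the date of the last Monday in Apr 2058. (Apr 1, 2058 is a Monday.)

Apr 2058 begins on a Monday, so the first Monday is Apr 1.
Apr 2058 has 30 days. Adding weeks: 1, 8, 15, 22, 29 — the last one ≤ 30 is the 29th.

Apr 29, 2058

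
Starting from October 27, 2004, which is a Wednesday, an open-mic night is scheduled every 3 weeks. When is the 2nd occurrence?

November 17, 2004

The 2nd occurrence is 1 interval after the first: 1 × 21 = 21 days after October 27, 2004.
October has 31 days — 4 days to the end of October leaves 17.
17 days into November → November 17, 2004.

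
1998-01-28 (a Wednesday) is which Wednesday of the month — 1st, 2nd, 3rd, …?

Day 28 falls in week ⌈28/7⌉ of the month.
Days 1–7 hold the 1st Wednesday, 8–14 the 2nd, 15–21 the 3rd, 22–28 the 4th, 29–31 the 5th.
28 is in the range for the 4th.

4th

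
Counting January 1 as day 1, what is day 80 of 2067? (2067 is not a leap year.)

Mar 21, 2067

Jan has 31 days (80 − 31 = 49 remain).
Feb has 28 days (49 − 28 = 21 remain).
21 into Mar → Mar 21.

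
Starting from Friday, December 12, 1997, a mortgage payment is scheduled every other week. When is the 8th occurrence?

March 20, 1998

The 8th occurrence is 7 intervals after the first: 7 × 14 = 98 days after December 12, 1997.
December has 31 days — 19 days to the end of December leaves 79.
January has 31 days (48 left).
February has 28 days (20 left).
20 days into March → March 20, 1998.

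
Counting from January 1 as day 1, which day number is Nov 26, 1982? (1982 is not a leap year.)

330

Days in months before Nov: 31 + 28 + 31 + 30 + 31 + 30 + 31 + 31 + 30 + 31 = 304.
Plus 26 days into Nov → day 330.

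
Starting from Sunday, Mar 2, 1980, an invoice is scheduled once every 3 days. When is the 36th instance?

The 36th occurrence is 35 intervals after the first: 35 × 3 = 105 days after Mar 2, 1980.
Mar has 31 days — 29 days to the end of Mar leaves 76.
Apr has 30 days (46 left).
May has 31 days (15 left).
15 days into Jun → Jun 15, 1980.

Jun 15, 1980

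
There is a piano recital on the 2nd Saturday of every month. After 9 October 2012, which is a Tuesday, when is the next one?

13 October 2012

October 2012 starts on a Monday; its first Saturday is the 6th, so the 2nd Saturday is the 13th — 13 October 2012.
13 October 2012 is after 9 October 2012, so that is the next one.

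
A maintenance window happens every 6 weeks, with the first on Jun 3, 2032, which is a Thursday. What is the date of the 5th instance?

The 5th occurrence is 4 intervals after the first: 4 × 42 = 168 days after Jun 3, 2032.
Jun has 30 days — 27 days to the end of Jun leaves 141.
Jul has 31 days (110 left).
Aug has 31 days (79 left).
Sep has 30 days (49 left).
Oct has 31 days (18 left).
18 days into Nov → Nov 18, 2032.

Nov 18, 2032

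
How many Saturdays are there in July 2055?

1 July 2055 is a Thursday; the first Saturday on or after it is 3 July 2055 (2 days later).
From 3 July 2055 to 31 July 2055 is 31 − 3 = 28 days.
28 ÷ 7 = 4 full weeks with remainder 0, so 4 more Saturdays after the first → 5.

5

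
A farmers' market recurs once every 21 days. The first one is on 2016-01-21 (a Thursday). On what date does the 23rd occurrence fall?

2017-04-27

The 23rd occurrence is 22 intervals after the first: 22 × 21 = 462 days after 2016-01-21.
January has 31 days — 10 days to the end of January leaves 452.
From end of January to end of 2016 is 335 days (117 left).
January has 31 days (86 left).
February has 28 days (58 left).
March has 31 days (27 left).
27 days into April → 2017-04-27.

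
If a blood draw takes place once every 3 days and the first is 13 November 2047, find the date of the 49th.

5 April 2048

The 49th occurrence is 48 intervals after the first: 48 × 3 = 144 days after 13 November 2047.
November has 30 days — 17 days to the end of November leaves 127.
December has 31 days (96 left).
January has 31 days (65 left).
February has 29 days (36 left).
March has 31 days (5 left).
5 days into April → 5 April 2048.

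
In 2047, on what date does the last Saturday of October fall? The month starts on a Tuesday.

26 October 2047

October 2047 begins on a Tuesday, so the first Saturday is October 5 (4 days later).
October 2047 has 31 days. Adding weeks: 5, 12, 19, 26 — the last one ≤ 31 is the 26th.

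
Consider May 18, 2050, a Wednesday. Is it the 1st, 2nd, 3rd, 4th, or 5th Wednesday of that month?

3rd

Day 18 falls in week ⌈18/7⌉ of the month.
Days 1–7 hold the 1st Wednesday, 8–14 the 2nd, 15–21 the 3rd, 22–28 the 4th, 29–31 the 5th.
18 is in the range for the 3rd.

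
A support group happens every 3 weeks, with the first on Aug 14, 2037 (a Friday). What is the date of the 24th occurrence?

Dec 10, 2038

The 24th occurrence is 23 intervals after the first: 23 × 21 = 483 days after Aug 14, 2037.
Aug has 31 days — 17 days to the end of Aug leaves 466.
From end of Aug to end of 2037 is 122 days (344 left).
Jan has 31 days (313 left).
Feb has 28 days (285 left).
Mar has 31 days (254 left).
Apr has 30 days (224 left).
May has 31 days (193 left).
Jun has 30 days (163 left).
Jul has 31 days (132 left).
Aug has 31 days (101 left).
Sep has 30 days (71 left).
Oct has 31 days (40 left).
Nov has 30 days (10 left).
10 days into Dec → Dec 10, 2038.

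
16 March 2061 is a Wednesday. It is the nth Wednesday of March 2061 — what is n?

Day 16 falls in week ⌈16/7⌉ of the month.
Days 1–7 hold the 1st Wednesday, 8–14 the 2nd, 15–21 the 3rd, 22–28 the 4th, 29–31 the 5th.
16 is in the range for the 3rd.

3rd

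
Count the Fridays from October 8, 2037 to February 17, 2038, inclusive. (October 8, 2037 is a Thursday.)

19

October 8, 2037 is a Thursday; the first Friday on or after it is October 9, 2037 (1 day later).
From October 9, 2037 to February 17, 2038: 22 + 30 + 31 + 31 + 17 = 131 days (rest of October, November, December, January, February).
131 ÷ 7 = 18 full weeks with remainder 5, so 18 more Fridays after the first → 19.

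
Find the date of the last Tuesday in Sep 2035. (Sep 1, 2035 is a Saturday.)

Sep 25, 2035

Sep 2035 begins on a Saturday, so the first Tuesday is Sep 4 (3 days later).
Sep 2035 has 30 days. Adding weeks: 4, 11, 18, 25 — the last one ≤ 30 is the 25th.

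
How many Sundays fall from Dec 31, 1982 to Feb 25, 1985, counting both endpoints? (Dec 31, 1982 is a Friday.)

Dec 31, 1982 is a Friday; the first Sunday on or after it is Jan 2, 1983 (2 days later).
From Jan 2, 1983 to Feb 25, 1985: 363 + 366 + 56 = 785 days (rest of 1983, 1984, to Feb 25, 1985 in 1985).
785 ÷ 7 = 112 full weeks with remainder 1, so 112 more Sundays after the first → 113.

113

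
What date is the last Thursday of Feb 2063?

The first Thursday of Feb 2063 is Feb 1.
Feb 2063 has 28 days. Adding weeks: 1, 8, 15, 22 — the last one ≤ 28 is the 22nd.

Feb 22, 2063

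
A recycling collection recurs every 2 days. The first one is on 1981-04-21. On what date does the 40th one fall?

1981-07-08

The 40th occurrence is 39 intervals after the first: 39 × 2 = 78 days after 1981-04-21.
April has 30 days — 9 days to the end of April leaves 69.
May has 31 days (38 left).
June has 30 days (8 left).
8 days into July → 1981-07-08.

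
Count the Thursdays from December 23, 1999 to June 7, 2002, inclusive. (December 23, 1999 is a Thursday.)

December 23, 1999 is a Thursday; the first Thursday on or after it is December 23, 1999.
From December 23, 1999 to June 7, 2002: 8 + 366 + 365 + 158 = 897 days (rest of 1999, 2000, 2001, to June 7, 2002 in 2002).
897 ÷ 7 = 128 full weeks with remainder 1, so 128 more Thursdays after the first → 129.

129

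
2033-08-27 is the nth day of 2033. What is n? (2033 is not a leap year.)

Days in months before August: 31 + 28 + 31 + 30 + 31 + 30 + 31 = 212.
Plus 27 days into August → day 239.

239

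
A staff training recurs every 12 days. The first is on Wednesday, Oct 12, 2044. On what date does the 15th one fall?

The 15th occurrence is 14 intervals after the first: 14 × 12 = 168 days after Oct 12, 2044.
Oct has 31 days — 19 days to the end of Oct leaves 149.
Nov has 30 days (119 left).
Dec has 31 days (88 left).
Jan has 31 days (57 left).
Feb has 28 days (29 left).
29 days into Mar → Mar 29, 2045.

Mar 29, 2045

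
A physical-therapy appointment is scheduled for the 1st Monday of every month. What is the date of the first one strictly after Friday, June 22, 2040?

June 2040 starts on a Friday, so its 1st Monday is June 4, 2040 (3 days in).
That is not after June 22, 2040, so look at July 2040.
July 2040 starts on a Sunday, so its 1st Monday is July 2, 2040 (1 day in).

July 2, 2040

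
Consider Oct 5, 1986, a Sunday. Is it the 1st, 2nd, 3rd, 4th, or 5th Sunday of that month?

Day 5 falls in week ⌈5/7⌉ of the month.
Days 1–7 hold the 1st Sunday, 8–14 the 2nd, 15–21 the 3rd, 22–28 the 4th, 29–31 the 5th.
5 is in the range for the 1st.

1st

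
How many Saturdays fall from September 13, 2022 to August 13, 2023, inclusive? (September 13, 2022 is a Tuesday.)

September 13, 2022 is a Tuesday; the first Saturday on or after it is September 17, 2022 (4 days later).
From September 17, 2022 to August 13, 2023: 105 + 225 = 330 days (rest of 2022, to August 13, 2023 in 2023).
330 ÷ 7 = 47 full weeks with remainder 1, so 47 more Saturdays after the first → 48.

48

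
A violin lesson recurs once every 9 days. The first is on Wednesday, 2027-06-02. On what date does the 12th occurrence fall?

2027-09-09

The 12th occurrence is 11 intervals after the first: 11 × 9 = 99 days after 2027-06-02.
June has 30 days — 28 days to the end of June leaves 71.
July has 31 days (40 left).
August has 31 days (9 left).
9 days into September → 2027-09-09.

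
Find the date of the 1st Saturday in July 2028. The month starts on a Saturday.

July 2028 begins on a Saturday, so the first Saturday is July 1.

1 July 2028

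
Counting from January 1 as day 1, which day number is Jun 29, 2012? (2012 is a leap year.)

181

Days in months before Jun: 31 + 29 + 31 + 30 + 31 = 152.
Plus 29 days into Jun → day 181.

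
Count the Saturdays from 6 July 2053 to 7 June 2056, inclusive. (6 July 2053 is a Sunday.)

152

6 July 2053 is a Sunday; the first Saturday on or after it is 12 July 2053 (6 days later).
From 12 July 2053 to 7 June 2056: 172 + 365 + 365 + 159 = 1061 days (rest of 2053, 2054, 2055, to 7 June 2056 in 2056).
1061 ÷ 7 = 151 full weeks with remainder 4, so 151 more Saturdays after the first → 152.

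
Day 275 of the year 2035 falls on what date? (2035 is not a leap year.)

Jan has 31 days (275 − 31 = 244 remain).
Feb has 28 days (244 − 28 = 216 remain).
Mar has 31 days (216 − 31 = 185 remain).
Apr has 30 days (185 − 30 = 155 remain).
May has 31 days (155 − 31 = 124 remain).
Jun has 30 days (124 − 30 = 94 remain).
Jul has 31 days (94 − 31 = 63 remain).
Aug has 31 days (63 − 31 = 32 remain).
Sep has 30 days (32 − 30 = 2 remain).
2 into Oct → Oct 2.

Oct 2, 2035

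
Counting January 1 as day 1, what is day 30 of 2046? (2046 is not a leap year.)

30 into January → January 30.

January 30, 2046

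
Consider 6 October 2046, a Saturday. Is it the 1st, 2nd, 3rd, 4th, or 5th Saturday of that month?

Day 6 falls in week ⌈6/7⌉ of the month.
Days 1–7 hold the 1st Saturday, 8–14 the 2nd, 15–21 the 3rd, 22–28 the 4th, 29–31 the 5th.
6 is in the range for the 1st.

1st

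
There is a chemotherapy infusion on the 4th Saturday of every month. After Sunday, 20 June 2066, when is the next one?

June 2066 starts on a Tuesday; its first Saturday is the 5th, so the 4th Saturday is the 26th — 26 June 2066.
26 June 2066 is after 20 June 2066, so that is the next one.

26 June 2066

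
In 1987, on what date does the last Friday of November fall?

November 27, 1987

November 1987 begins on a Sunday, so the first Friday is November 6 (5 days later).
November 1987 has 30 days. Adding weeks: 6, 13, 20, 27 — the last one ≤ 30 is the 27th.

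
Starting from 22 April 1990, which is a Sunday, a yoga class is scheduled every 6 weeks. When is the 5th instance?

7 October 1990

The 5th occurrence is 4 intervals after the first: 4 × 42 = 168 days after 22 April 1990.
April has 30 days — 8 days to the end of April leaves 160.
May has 31 days (129 left).
June has 30 days (99 left).
July has 31 days (68 left).
August has 31 days (37 left).
September has 30 days (7 left).
7 days into October → 7 October 1990.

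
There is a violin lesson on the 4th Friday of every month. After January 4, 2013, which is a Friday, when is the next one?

January 2013 starts on a Tuesday; its first Friday is the 4th, so the 4th Friday is the 25th — January 25, 2013.
January 25, 2013 is after January 4, 2013, so that is the next one.

January 25, 2013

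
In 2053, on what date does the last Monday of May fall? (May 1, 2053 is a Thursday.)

May 2053 begins on a Thursday, so the first Monday is May 5 (4 days later).
May 2053 has 31 days. Adding weeks: 5, 12, 19, 26 — the last one ≤ 31 is the 26th.

26 May 2053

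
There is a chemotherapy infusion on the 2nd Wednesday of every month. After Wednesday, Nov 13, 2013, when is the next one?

Nov 2013 starts on a Friday; its first Wednesday is the 6th, so the 2nd Wednesday is the 13th — Nov 13, 2013.
That is not after Nov 13, 2013, so look at Dec 2013.
Dec 2013 starts on a Sunday; its first Wednesday is the 4th, so the 2nd Wednesday is the 11th — Dec 11, 2013.

Dec 11, 2013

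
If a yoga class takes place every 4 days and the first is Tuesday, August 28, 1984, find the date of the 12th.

October 11, 1984

The 12th occurrence is 11 intervals after the first: 11 × 4 = 44 days after August 28, 1984.
August has 31 days — 3 days to the end of August leaves 41.
September has 30 days (11 left).
11 days into October → October 11, 1984.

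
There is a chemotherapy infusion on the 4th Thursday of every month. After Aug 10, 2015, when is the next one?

Aug 27, 2015

Aug 2015 starts on a Saturday; its first Thursday is the 6th, so the 4th Thursday is the 27th — Aug 27, 2015.
Aug 27, 2015 is after Aug 10, 2015, so that is the next one.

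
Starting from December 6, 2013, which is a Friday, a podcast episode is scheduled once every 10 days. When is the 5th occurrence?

The 5th occurrence is 4 intervals after the first: 4 × 10 = 40 days after December 6, 2013.
December has 31 days — 25 days to the end of December leaves 15.
15 days into January → January 15, 2014.

January 15, 2014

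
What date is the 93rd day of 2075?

January has 31 days (93 − 31 = 62 remain).
February has 28 days (62 − 28 = 34 remain).
March has 31 days (34 − 31 = 3 remain).
3 into April → April 3.

2075-04-03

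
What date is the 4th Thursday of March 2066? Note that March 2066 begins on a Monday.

March 25, 2066

March 2066 begins on a Monday, so the first Thursday is March 4 (3 days later).
The 4th Thursday is 3 weeks later: 4 + 21 = 25.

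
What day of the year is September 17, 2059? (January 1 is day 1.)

Days in months before September: 31 + 28 + 31 + 30 + 31 + 30 + 31 + 31 = 243.
Plus 17 days into September → day 260.

260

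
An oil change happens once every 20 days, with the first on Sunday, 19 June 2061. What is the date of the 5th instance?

7 September 2061

The 5th occurrence is 4 intervals after the first: 4 × 20 = 80 days after 19 June 2061.
June has 30 days — 11 days to the end of June leaves 69.
July has 31 days (38 left).
August has 31 days (7 left).
7 days into September → 7 September 2061.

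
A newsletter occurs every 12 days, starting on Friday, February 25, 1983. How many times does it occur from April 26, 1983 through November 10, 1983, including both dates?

17

Occurrences land 12·i days after February 25, 1983 for i = 0, 1, 2, …
April 26, 1983 is 60 days after the start; 60 ÷ 12 = 5 remainder 0. First occurrence in the window: #6 on April 26, 1983 (5×12 = 60 days in).
November 10, 1983 is 258 days after the start; 258 ÷ 12 = 21 remainder 6. Last occurrence in the window: #22 on November 4, 1983.
Occurrences #6 through #22: 17 in total.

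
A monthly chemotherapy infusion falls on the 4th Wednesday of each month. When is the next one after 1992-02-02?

1992-02-26

February 1992 starts on a Saturday; its first Wednesday is the 5th, so the 4th Wednesday is the 26th — 1992-02-26.
1992-02-26 is after 1992-02-02, so that is the next one.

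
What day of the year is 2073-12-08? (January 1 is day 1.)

Days in months before December: 31 + 28 + 31 + 30 + 31 + 30 + 31 + 31 + 30 + 31 + 30 = 334.
Plus 8 days into December → day 342.

342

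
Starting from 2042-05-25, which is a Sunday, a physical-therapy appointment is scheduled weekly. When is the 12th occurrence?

The 12th occurrence is 11 intervals after the first: 11 × 7 = 77 days after 2042-05-25.
May has 31 days — 6 days to the end of May leaves 71.
June has 30 days (41 left).
July has 31 days (10 left).
10 days into August → 2042-08-10.

2042-08-10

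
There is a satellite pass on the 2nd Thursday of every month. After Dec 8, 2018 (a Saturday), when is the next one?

Dec 2018 starts on a Saturday; its first Thursday is the 6th, so the 2nd Thursday is the 13th — Dec 13, 2018.
Dec 13, 2018 is after Dec 8, 2018, so that is the next one.

Dec 13, 2018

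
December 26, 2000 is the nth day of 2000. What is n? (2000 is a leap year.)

361

Days in months before December: 31 + 29 + 31 + 30 + 31 + 30 + 31 + 31 + 30 + 31 + 30 = 335.
Plus 26 days into December → day 361.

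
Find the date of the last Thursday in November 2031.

November 2031 begins on a Saturday, so the first Thursday is November 6 (5 days later).
November 2031 has 30 days. Adding weeks: 6, 13, 20, 27 — the last one ≤ 30 is the 27th.

2031-11-27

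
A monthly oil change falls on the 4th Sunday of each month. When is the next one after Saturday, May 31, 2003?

May 2003 starts on a Thursday; its first Sunday is the 4th, so the 4th Sunday is the 25th — May 25, 2003.
That is not after May 31, 2003, so look at Jun 2003.
Jun 2003 starts on a Sunday; its first Sunday is the 1st, so the 4th Sunday is the 22nd — Jun 22, 2003.

Jun 22, 2003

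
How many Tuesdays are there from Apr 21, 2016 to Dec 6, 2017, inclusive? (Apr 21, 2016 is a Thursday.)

Apr 21, 2016 is a Thursday; the first Tuesday on or after it is Apr 26, 2016 (5 days later).
From Apr 26, 2016 to Dec 6, 2017: 249 + 340 = 589 days (rest of 2016, to Dec 6, 2017 in 2017).
589 ÷ 7 = 84 full weeks with remainder 1, so 84 more Tuesdays after the first → 85.

85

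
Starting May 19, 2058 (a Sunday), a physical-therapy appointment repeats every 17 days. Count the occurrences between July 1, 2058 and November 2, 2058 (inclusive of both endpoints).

Occurrences land 17·i days after May 19, 2058 for i = 0, 1, 2, …
July 1, 2058 is 43 days after the start; 43 ÷ 17 = 2 remainder 9; since the remainder is 9, round up to i = 3. First occurrence in the window: #4 on July 9, 2058 (3×17 = 51 days in).
November 2, 2058 is 167 days after the start; 167 ÷ 17 = 9 remainder 14. Last occurrence in the window: #10 on October 19, 2058.
Occurrences #4 through #10: 7 in total.

7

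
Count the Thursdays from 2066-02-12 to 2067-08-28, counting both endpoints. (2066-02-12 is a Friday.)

2066-02-12 is a Friday; the first Thursday on or after it is 2066-02-18 (6 days later).
From 2066-02-18 to 2067-08-28: 316 + 240 = 556 days (rest of 2066, to 2067-08-28 in 2067).
556 ÷ 7 = 79 full weeks with remainder 3, so 79 more Thursdays after the first → 80.

80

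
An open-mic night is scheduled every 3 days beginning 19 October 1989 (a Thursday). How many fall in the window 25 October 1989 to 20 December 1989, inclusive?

19

Occurrences land 3·i days after 19 October 1989 for i = 0, 1, 2, …
25 October 1989 is 6 days after the start; 6 ÷ 3 = 2 remainder 0. First occurrence in the window: #3 on 25 October 1989 (2×3 = 6 days in).
20 December 1989 is 62 days after the start; 62 ÷ 3 = 20 remainder 2. Last occurrence in the window: #21 on 18 December 1989.
Occurrences #3 through #21: 19 in total.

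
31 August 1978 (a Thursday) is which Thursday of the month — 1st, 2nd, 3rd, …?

Day 31 falls in week ⌈31/7⌉ of the month.
Days 1–7 hold the 1st Thursday, 8–14 the 2nd, 15–21 the 3rd, 22–28 the 4th, 29–31 the 5th.
31 is in the range for the 5th.

5th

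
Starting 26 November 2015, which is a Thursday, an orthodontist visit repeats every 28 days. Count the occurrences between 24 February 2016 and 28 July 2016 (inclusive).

Occurrences land 28·i days after 26 November 2015 for i = 0, 1, 2, …
24 February 2016 is 90 days after the start; 90 ÷ 28 = 3 remainder 6; since the remainder is 6, round up to i = 4. First occurrence in the window: #5 on 17 March 2016 (4×28 = 112 days in).
28 July 2016 is 245 days after the start; 245 ÷ 28 = 8 remainder 21. Last occurrence in the window: #9 on 7 July 2016.
Occurrences #5 through #9: 5 in total.

5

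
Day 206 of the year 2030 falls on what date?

Jan has 31 days (206 − 31 = 175 remain).
Feb has 28 days (175 − 28 = 147 remain).
Mar has 31 days (147 − 31 = 116 remain).
Apr has 30 days (116 − 30 = 86 remain).
May has 31 days (86 − 31 = 55 remain).
Jun has 30 days (55 − 30 = 25 remain).
25 into Jul → Jul 25.

Jul 25, 2030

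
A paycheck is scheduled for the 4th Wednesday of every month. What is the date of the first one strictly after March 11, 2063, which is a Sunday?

March 28, 2063

March 2063 starts on a Thursday; its first Wednesday is the 7th, so the 4th Wednesday is the 28th — March 28, 2063.
March 28, 2063 is after March 11, 2063, so that is the next one.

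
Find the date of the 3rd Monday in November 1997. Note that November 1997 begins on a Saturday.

November 1997 begins on a Saturday, so the first Monday is November 3 (2 days later).
The 3rd Monday is 2 weeks later: 3 + 14 = 17.

17 November 1997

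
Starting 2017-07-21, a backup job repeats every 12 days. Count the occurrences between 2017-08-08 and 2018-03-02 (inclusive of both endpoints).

Occurrences land 12·i days after 2017-07-21 for i = 0, 1, 2, …
2017-08-08 is 18 days after the start; 18 ÷ 12 = 1 remainder 6; since the remainder is 6, round up to i = 2. First occurrence in the window: #3 on 2017-08-14 (2×12 = 24 days in).
2018-03-02 is 224 days after the start; 224 ÷ 12 = 18 remainder 8. Last occurrence in the window: #19 on 2018-02-22.
Occurrences #3 through #19: 17 in total.

17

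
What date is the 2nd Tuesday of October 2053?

October 14, 2053

October 2053 begins on a Wednesday, so the first Tuesday is October 7 (6 days later).
The 2nd Tuesday is 1 weeks later: 7 + 7 = 14.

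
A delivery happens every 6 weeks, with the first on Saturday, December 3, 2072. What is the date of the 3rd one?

February 25, 2073

The 3rd occurrence is 2 intervals after the first: 2 × 42 = 84 days after December 3, 2072.
December has 31 days — 28 days to the end of December leaves 56.
January has 31 days (25 left).
25 days into February → February 25, 2073.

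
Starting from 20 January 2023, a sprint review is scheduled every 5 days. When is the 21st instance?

The 21st occurrence is 20 intervals after the first: 20 × 5 = 100 days after 20 January 2023.
January has 31 days — 11 days to the end of January leaves 89.
February has 28 days (61 left).
March has 31 days (30 left).
30 days into April → 30 April 2023.

30 April 2023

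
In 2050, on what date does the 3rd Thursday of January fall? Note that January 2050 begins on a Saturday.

2050-01-20

January 2050 begins on a Saturday, so the first Thursday is January 6 (5 days later).
The 3rd Thursday is 2 weeks later: 6 + 14 = 20.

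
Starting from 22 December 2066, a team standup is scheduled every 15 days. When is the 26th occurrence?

1 January 2068

The 26th occurrence is 25 intervals after the first: 25 × 15 = 375 days after 22 December 2066.
December has 31 days — 9 days to the end of December leaves 366.
January has 31 days (335 left).
February has 28 days (307 left).
March has 31 days (276 left).
April has 30 days (246 left).
May has 31 days (215 left).
June has 30 days (185 left).
July has 31 days (154 left).
August has 31 days (123 left).
September has 30 days (93 left).
October has 31 days (62 left).
November has 30 days (32 left).
December has 31 days (1 left).
1 day into January → 1 January 2068.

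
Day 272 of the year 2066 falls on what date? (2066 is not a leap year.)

September 29, 2066

January has 31 days (272 − 31 = 241 remain).
February has 28 days (241 − 28 = 213 remain).
March has 31 days (213 − 31 = 182 remain).
April has 30 days (182 − 30 = 152 remain).
May has 31 days (152 − 31 = 121 remain).
June has 30 days (121 − 30 = 91 remain).
July has 31 days (91 − 31 = 60 remain).
August has 31 days (60 − 31 = 29 remain).
29 into September → September 29.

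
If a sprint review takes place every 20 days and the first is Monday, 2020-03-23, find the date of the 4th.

2020-05-22

The 4th occurrence is 3 intervals after the first: 3 × 20 = 60 days after 2020-03-23.
March has 31 days — 8 days to the end of March leaves 52.
April has 30 days (22 left).
22 days into May → 2020-05-22.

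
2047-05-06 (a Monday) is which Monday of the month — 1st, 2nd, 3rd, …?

1st

Day 6 falls in week ⌈6/7⌉ of the month.
Days 1–7 hold the 1st Monday, 8–14 the 2nd, 15–21 the 3rd, 22–28 the 4th, 29–31 the 5th.
6 is in the range for the 1st.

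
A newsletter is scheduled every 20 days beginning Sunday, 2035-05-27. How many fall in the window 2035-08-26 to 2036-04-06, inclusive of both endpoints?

Occurrences land 20·i days after 2035-05-27 for i = 0, 1, 2, …
2035-08-26 is 91 days after the start; 91 ÷ 20 = 4 remainder 11; since the remainder is 11, round up to i = 5. First occurrence in the window: #6 on 2035-09-04 (5×20 = 100 days in).
2036-04-06 is 315 days after the start; 315 ÷ 20 = 15 remainder 15. Last occurrence in the window: #16 on 2036-03-22.
Occurrences #6 through #16: 11 in total.

11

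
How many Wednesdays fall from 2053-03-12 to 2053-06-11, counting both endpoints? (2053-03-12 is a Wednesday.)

2053-03-12 is a Wednesday; the first Wednesday on or after it is 2053-03-12.
From 2053-03-12 to 2053-06-11: 19 + 30 + 31 + 11 = 91 days (rest of March, April, May, June).
91 ÷ 7 = 13 full weeks with remainder 0, so 13 more Wednesdays after the first → 14.

14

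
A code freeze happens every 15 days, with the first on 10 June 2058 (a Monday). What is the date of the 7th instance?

8 September 2058

The 7th occurrence is 6 intervals after the first: 6 × 15 = 90 days after 10 June 2058.
June has 30 days — 20 days to the end of June leaves 70.
July has 31 days (39 left).
August has 31 days (8 left).
8 days into September → 8 September 2058.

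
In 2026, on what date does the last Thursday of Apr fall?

The first Thursday of Apr 2026 is Apr 2.
Apr 2026 has 30 days. Adding weeks: 2, 9, 16, 23, 30 — the last one ≤ 30 is the 30th.

Apr 30, 2026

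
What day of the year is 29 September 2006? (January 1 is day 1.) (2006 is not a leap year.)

Days in months before September: 31 + 28 + 31 + 30 + 31 + 30 + 31 + 31 = 243.
Plus 29 days into September → day 272.

272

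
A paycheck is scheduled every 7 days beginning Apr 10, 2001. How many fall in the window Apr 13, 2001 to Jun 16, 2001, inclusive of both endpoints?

Occurrences land 7·i days after Apr 10, 2001 for i = 0, 1, 2, …
Apr 13, 2001 is 3 days after the start; 3 ÷ 7 = 0 remainder 3; since the remainder is 3, round up to i = 1. First occurrence in the window: #2 on Apr 17, 2001 (1×7 = 7 days in).
Jun 16, 2001 is 67 days after the start; 67 ÷ 7 = 9 remainder 4. Last occurrence in the window: #10 on Jun 12, 2001.
Occurrences #2 through #10: 9 in total.

9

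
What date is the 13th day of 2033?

13 January 2033

13 into January → January 13.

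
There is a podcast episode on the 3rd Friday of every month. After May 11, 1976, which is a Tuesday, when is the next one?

May 21, 1976

May 1976 starts on a Saturday; its first Friday is the 7th, so the 3rd Friday is the 21st — May 21, 1976.
May 21, 1976 is after May 11, 1976, so that is the next one.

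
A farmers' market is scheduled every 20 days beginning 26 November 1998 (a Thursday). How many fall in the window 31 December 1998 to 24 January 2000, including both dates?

20

Occurrences land 20·i days after 26 November 1998 for i = 0, 1, 2, …
31 December 1998 is 35 days after the start; 35 ÷ 20 = 1 remainder 15; since the remainder is 15, round up to i = 2. First occurrence in the window: #3 on 5 January 1999 (2×20 = 40 days in).
24 January 2000 is 424 days after the start; 424 ÷ 20 = 21 remainder 4. Last occurrence in the window: #22 on 20 January 2000.
Occurrences #3 through #22: 20 in total.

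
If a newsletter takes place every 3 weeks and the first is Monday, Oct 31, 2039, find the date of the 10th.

The 10th occurrence is 9 intervals after the first: 9 × 21 = 189 days after Oct 31, 2039.
Oct has 31 days — 0 days to the end of Oct leaves 189.
Nov has 30 days (159 left).
Dec has 31 days (128 left).
Jan has 31 days (97 left).
Feb has 29 days (68 left).
Mar has 31 days (37 left).
Apr has 30 days (7 left).
7 days into May → May 7, 2040.

May 7, 2040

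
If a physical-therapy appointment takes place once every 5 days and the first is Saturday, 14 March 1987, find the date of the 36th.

5 September 1987

The 36th occurrence is 35 intervals after the first: 35 × 5 = 175 days after 14 March 1987.
March has 31 days — 17 days to the end of March leaves 158.
April has 30 days (128 left).
May has 31 days (97 left).
June has 30 days (67 left).
July has 31 days (36 left).
August has 31 days (5 left).
5 days into September → 5 September 1987.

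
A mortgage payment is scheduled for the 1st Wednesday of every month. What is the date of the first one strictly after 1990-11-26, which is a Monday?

November 1990 starts on a Thursday, so its 1st Wednesday is 1990-11-07 (6 days in).
That is not after 1990-11-26, so look at December 1990.
December 1990 starts on a Saturday, so its 1st Wednesday is 1990-12-05 (4 days in).

1990-12-05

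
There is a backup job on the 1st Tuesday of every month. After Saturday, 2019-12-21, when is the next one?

2020-01-07

December 2019 starts on a Sunday, so its 1st Tuesday is 2019-12-03 (2 days in).
That is not after 2019-12-21, so look at January 2020.
January 2020 starts on a Wednesday, so its 1st Tuesday is 2020-01-07 (6 days in).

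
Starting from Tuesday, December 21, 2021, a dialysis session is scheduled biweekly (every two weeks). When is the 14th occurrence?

The 14th occurrence is 13 intervals after the first: 13 × 14 = 182 days after December 21, 2021.
December has 31 days — 10 days to the end of December leaves 172.
January has 31 days (141 left).
February has 28 days (113 left).
March has 31 days (82 left).
April has 30 days (52 left).
May has 31 days (21 left).
21 days into June → June 21, 2022.

June 21, 2022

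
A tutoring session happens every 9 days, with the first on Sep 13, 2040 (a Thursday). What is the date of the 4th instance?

The 4th occurrence is 3 intervals after the first: 3 × 9 = 27 days after Sep 13, 2040.
Sep has 30 days — 17 days to the end of Sep leaves 10.
10 days into Oct → Oct 10, 2040.

Oct 10, 2040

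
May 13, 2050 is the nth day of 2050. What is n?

Days in months before May: 31 + 28 + 31 + 30 = 120.
Plus 13 days into May → day 133.

133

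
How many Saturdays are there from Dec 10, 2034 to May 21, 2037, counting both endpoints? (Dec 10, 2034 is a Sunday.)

Dec 10, 2034 is a Sunday; the first Saturday on or after it is Dec 16, 2034 (6 days later).
From Dec 16, 2034 to May 21, 2037: 15 + 365 + 366 + 141 = 887 days (rest of 2034, 2035, 2036, to May 21, 2037 in 2037).
887 ÷ 7 = 126 full weeks with remainder 5, so 126 more Saturdays after the first → 127.

127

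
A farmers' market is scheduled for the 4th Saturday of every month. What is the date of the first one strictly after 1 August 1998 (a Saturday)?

August 1998 starts on a Saturday; its first Saturday is the 1st, so the 4th Saturday is the 22nd — 22 August 1998.
22 August 1998 is after 1 August 1998, so that is the next one.

22 August 1998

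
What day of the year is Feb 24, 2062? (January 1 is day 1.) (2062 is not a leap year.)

55

Days in months before Feb: 31 = 31.
Plus 24 days into Feb → day 55.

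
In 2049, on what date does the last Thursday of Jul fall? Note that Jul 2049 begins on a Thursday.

Jul 2049 begins on a Thursday, so the first Thursday is Jul 1.
Jul 2049 has 31 days. Adding weeks: 1, 8, 15, 22, 29 — the last one ≤ 31 is the 29th.

Jul 29, 2049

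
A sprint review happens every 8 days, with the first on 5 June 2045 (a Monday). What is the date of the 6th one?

The 6th occurrence is 5 intervals after the first: 5 × 8 = 40 days after 5 June 2045.
June has 30 days — 25 days to the end of June leaves 15.
15 days into July → 15 July 2045.

15 July 2045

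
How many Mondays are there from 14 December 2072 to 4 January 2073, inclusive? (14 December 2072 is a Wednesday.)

14 December 2072 is a Wednesday; the first Monday on or after it is 19 December 2072 (5 days later).
From 19 December 2072 to 4 January 2073: 12 + 4 = 16 days (rest of December, January).
16 ÷ 7 = 2 full weeks with remainder 2, so 2 more Mondays after the first → 3.

3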